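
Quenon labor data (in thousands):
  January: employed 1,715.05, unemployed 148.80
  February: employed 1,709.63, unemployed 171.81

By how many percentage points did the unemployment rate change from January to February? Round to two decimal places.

The unemployment rate changed by +1.15 percentage points.

January: labor force = 1,715.05 + 148.80 = 1,863.85; u = 148.80/1,863.85 = 7.98%.
February: labor force = 1,709.63 + 171.81 = 1,881.44; u = 171.81/1,881.44 = 9.13%.
Change = 9.13% − 7.98% = +1.15 pp.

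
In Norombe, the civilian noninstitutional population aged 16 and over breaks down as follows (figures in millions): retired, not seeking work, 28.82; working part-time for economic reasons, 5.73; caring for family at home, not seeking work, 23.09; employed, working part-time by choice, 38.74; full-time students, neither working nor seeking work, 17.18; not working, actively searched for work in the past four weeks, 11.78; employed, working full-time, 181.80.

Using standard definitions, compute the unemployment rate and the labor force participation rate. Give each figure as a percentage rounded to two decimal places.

Employed = 5.73 + 38.74 + 181.80 = 226.27 million (anyone who worked, including part-time for economic reasons, counts as employed).
Unemployed = 11.78 million.
Labor force = 226.27 + 11.78 = 238.05 million.
Not in labor force = 28.82 + 23.09 + 17.18 = 69.09 million (those not working and not actively searching are outside the labor force).
Civilian working-age population = 238.05 + 69.09 = 307.14 million.
Unemployment rate = 11.78 / 238.05 = 4.95%.
Labor force participation rate = 238.05 / 307.14 = 77.51%.

Unemployment rate ≈ 4.95%; labor force participation rate ≈ 77.51%.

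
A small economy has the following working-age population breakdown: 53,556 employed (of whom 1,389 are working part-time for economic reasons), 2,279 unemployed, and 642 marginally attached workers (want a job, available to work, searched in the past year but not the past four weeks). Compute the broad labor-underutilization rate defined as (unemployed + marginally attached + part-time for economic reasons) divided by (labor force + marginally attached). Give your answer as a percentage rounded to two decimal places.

Broad underutilization rate ≈ 7.63%.

Labor force = 53,556 + 2,279 = 55,835.
Numerator = 2,279 + 642 + 1,389 = 4,310.
Denominator = 55,835 + 642 = 56,477.
Broad rate = 4,310 / 56,477 = 7.63%.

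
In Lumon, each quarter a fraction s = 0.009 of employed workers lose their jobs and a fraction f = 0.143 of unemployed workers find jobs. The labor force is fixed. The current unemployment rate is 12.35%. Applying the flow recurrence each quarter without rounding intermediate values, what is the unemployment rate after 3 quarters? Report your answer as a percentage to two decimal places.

With a fixed labor force, u_{t+1} = u_t + s·(1−u_t) − f·u_t = u_t·(1−s−f) + s.
Here 1−s−f = 0.848 and s = 0.009.
u_1 = 0.123500 × 0.848 + 0.009 = 0.113728.
u_2 = 0.113728 × 0.848 + 0.009 = 0.105441.
u_3 = 0.105441 × 0.848 + 0.009 = 0.098414.

Unemployment rate after three quarters ≈ 9.84%.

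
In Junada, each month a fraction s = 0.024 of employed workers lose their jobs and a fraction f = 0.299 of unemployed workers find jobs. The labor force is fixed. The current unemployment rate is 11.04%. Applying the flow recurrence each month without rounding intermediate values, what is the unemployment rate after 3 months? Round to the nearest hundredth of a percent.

With a fixed labor force, u_{t+1} = u_t + s·(1−u_t) − f·u_t = u_t·(1−s−f) + s.
Here 1−s−f = 0.677 and s = 0.024.
u_1 = 0.110400 × 0.677 + 0.024 = 0.098741.
u_2 = 0.098741 × 0.677 + 0.024 = 0.090848.
u_3 = 0.090848 × 0.677 + 0.024 = 0.085504.

Unemployment rate after three months ≈ 8.55%.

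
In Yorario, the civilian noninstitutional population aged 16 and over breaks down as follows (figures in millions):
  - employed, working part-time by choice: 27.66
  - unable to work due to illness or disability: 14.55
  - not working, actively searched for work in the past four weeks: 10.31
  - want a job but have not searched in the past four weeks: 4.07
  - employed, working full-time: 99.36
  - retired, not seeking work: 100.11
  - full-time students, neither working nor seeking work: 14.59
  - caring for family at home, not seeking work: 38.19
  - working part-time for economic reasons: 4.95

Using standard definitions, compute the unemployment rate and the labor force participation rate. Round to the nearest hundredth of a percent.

Unemployment rate ≈ 7.25%; labor force participation rate ≈ 45.34%.

Employed = 27.66 + 99.36 + 4.95 = 131.97 million (anyone who worked, including part-time for economic reasons, counts as employed).
Unemployed = 10.31 million.
Labor force = 131.97 + 10.31 = 142.28 million.
Not in labor force = 14.55 + 4.07 + 100.11 + 14.59 + 38.19 = 171.51 million (those not working and not actively searching are outside the labor force — including those who want a job but have given up searching).
Civilian working-age population = 142.28 + 171.51 = 313.79 million.
Unemployment rate = 10.31 / 142.28 = 7.25%.
Labor force participation rate = 142.28 / 313.79 = 45.34%.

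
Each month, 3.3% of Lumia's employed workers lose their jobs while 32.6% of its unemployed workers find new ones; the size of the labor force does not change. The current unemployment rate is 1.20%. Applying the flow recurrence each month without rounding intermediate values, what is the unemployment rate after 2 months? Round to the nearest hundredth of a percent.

With a fixed labor force, u_{t+1} = u_t + s·(1−u_t) − f·u_t = u_t·(1−s−f) + s.
Here 1−s−f = 0.641 and s = 0.033.
u_1 = 0.012000 × 0.641 + 0.033 = 0.040692.
u_2 = 0.040692 × 0.641 + 0.033 = 0.059084.

Unemployment rate after two months ≈ 5.91%.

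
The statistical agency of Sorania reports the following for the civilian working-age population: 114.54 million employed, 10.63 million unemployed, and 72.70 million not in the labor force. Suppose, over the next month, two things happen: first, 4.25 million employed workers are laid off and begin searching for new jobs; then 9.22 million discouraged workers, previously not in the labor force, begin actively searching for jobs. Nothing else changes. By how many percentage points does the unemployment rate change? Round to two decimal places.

The unemployment rate changes by +9.44 percentage points.

Initially, labor force = 114.54 + 10.63 = 125.17 million, so u = 10.63/125.17 = 8.49%.
After the first change, employed falls and unemployed rises by 4.25; labor force unchanged → E = 110.29, U = 14.88, labor force = 125.17 million.
After the second change, unemployed and labor force both rise by 9.22 → E = 110.29, U = 24.10, labor force = 134.39 million.
New unemployment rate = 24.10 / 134.39 = 17.93%.
Change = 17.93% − 8.49% = +9.44 percentage points.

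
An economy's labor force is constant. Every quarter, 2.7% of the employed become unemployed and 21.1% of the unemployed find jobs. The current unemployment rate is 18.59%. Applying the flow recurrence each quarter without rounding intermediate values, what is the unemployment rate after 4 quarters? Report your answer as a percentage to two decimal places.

With a fixed labor force, u_{t+1} = u_t + s·(1−u_t) − f·u_t = u_t·(1−s−f) + s.
Here 1−s−f = 0.762 and s = 0.027.
u_1 = 0.185900 × 0.762 + 0.027 = 0.168656.
u_2 = 0.168656 × 0.762 + 0.027 = 0.155516.
u_3 = 0.155516 × 0.762 + 0.027 = 0.145503.
u_4 = 0.145503 × 0.762 + 0.027 = 0.137873.

Unemployment rate after four quarters ≈ 13.79%.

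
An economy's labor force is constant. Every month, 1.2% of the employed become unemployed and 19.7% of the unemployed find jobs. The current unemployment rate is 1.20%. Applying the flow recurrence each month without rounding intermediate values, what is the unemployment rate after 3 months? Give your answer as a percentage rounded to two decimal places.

With a fixed labor force, u_{t+1} = u_t + s·(1−u_t) − f·u_t = u_t·(1−s−f) + s.
Here 1−s−f = 0.791 and s = 0.012.
u_1 = 0.012000 × 0.791 + 0.012 = 0.021492.
u_2 = 0.021492 × 0.791 + 0.012 = 0.029000.
u_3 = 0.029000 × 0.791 + 0.012 = 0.034939.

Unemployment rate after three months ≈ 3.49%.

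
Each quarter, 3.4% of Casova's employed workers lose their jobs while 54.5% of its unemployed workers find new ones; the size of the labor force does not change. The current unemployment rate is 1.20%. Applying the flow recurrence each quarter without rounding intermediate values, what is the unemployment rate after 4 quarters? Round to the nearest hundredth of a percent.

Unemployment rate after four quarters ≈ 5.73%.

With a fixed labor force, u_{t+1} = u_t + s·(1−u_t) − f·u_t = u_t·(1−s−f) + s.
Here 1−s−f = 0.421 and s = 0.034.
u_1 = 0.012000 × 0.421 + 0.034 = 0.039052.
u_2 = 0.039052 × 0.421 + 0.034 = 0.050441.
u_3 = 0.050441 × 0.421 + 0.034 = 0.055236.
u_4 = 0.055236 × 0.421 + 0.034 = 0.057254.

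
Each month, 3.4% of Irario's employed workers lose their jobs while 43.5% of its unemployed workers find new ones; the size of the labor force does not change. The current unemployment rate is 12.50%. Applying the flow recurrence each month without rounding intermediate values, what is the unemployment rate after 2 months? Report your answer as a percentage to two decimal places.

Unemployment rate after two months ≈ 8.73%.

With a fixed labor force, u_{t+1} = u_t + s·(1−u_t) − f·u_t = u_t·(1−s−f) + s.
Here 1−s−f = 0.531 and s = 0.034.
u_1 = 0.125000 × 0.531 + 0.034 = 0.100375.
u_2 = 0.100375 × 0.531 + 0.034 = 0.087299.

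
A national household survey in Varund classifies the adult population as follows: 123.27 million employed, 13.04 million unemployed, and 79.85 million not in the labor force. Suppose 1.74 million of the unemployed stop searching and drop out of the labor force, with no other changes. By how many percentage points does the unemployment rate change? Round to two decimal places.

The unemployment rate changes by −1.17 percentage points.

Initially, labor force = 123.27 + 13.04 = 136.31 million, so u = 13.04/136.31 = 9.57%.
After the change, unemployed and labor force both fall by 1.74 → E = 123.27, U = 11.30, labor force = 134.57 million.
New unemployment rate = 11.30 / 134.57 = 8.40%.
Change = 8.40% − 9.57% = −1.17 percentage points.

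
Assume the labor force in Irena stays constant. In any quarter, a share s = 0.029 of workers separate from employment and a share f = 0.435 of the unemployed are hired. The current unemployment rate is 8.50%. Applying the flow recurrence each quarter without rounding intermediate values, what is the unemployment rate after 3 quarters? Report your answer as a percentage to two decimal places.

With a fixed labor force, u_{t+1} = u_t + s·(1−u_t) − f·u_t = u_t·(1−s−f) + s.
Here 1−s−f = 0.536 and s = 0.029.
u_1 = 0.085000 × 0.536 + 0.029 = 0.074560.
u_2 = 0.074560 × 0.536 + 0.029 = 0.068964.
u_3 = 0.068964 × 0.536 + 0.029 = 0.065965.

Unemployment rate after three quarters ≈ 6.60%.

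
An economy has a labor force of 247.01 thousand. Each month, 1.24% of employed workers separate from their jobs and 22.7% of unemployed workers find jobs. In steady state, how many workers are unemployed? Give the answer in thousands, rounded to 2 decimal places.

About 12.79 thousand are unemployed in steady state.

Steady-state unemployment rate u* = s/(s+f) = 1.24/(1.24+22.7) = 0.051796.
Unemployed = u* × labor force = 0.051796 × 247.01 ≈ 12.79 thousand.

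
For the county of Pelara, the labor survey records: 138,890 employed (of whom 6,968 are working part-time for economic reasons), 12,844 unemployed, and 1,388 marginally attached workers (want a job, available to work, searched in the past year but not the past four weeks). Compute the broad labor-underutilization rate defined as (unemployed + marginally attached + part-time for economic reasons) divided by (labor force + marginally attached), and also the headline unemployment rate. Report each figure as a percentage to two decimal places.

Labor force = 138,890 + 12,844 = 151,734.
Numerator = 12,844 + 1,388 + 6,968 = 21,200.
Denominator = 151,734 + 1,388 = 153,122.
Broad rate = 21,200 / 153,122 = 13.85%.
Headline unemployment rate = 12,844 / 151,734 = 8.46%.

Broad underutilization rate ≈ 13.85%; headline unemployment rate ≈ 8.46%.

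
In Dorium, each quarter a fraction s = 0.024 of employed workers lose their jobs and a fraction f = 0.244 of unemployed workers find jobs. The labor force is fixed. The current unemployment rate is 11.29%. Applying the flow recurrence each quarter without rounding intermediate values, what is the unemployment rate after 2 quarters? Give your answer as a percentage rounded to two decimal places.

Unemployment rate after two quarters ≈ 10.21%.

With a fixed labor force, u_{t+1} = u_t + s·(1−u_t) − f·u_t = u_t·(1−s−f) + s.
Here 1−s−f = 0.732 and s = 0.024.
u_1 = 0.112900 × 0.732 + 0.024 = 0.106643.
u_2 = 0.106643 × 0.732 + 0.024 = 0.102063.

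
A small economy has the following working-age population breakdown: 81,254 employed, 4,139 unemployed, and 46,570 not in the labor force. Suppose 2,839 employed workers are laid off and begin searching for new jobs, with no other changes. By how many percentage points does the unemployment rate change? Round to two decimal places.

Initially, labor force = 81,254 + 4,139 = 85,393, so u = 4,139/85,393 = 4.85%.
After the change, employed falls and unemployed rises by 2,839; labor force unchanged → E = 78,415, U = 6,978, labor force = 85,393.
New unemployment rate = 6,978 / 85,393 = 8.17%.
Change = 8.17% − 4.85% = +3.32 percentage points.

The unemployment rate changes by +3.32 percentage points.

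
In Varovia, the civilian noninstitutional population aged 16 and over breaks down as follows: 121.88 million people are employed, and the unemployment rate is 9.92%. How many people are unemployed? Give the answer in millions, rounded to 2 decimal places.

Let U be the number unemployed. The labor force is E + U, and U/(E+U) = 0.0992.
So U = 0.0992 × 121.88 / (1 − 0.0992) = 12.0905 / 0.9008 ≈ 13.42 million.

About 13.42 million are unemployed.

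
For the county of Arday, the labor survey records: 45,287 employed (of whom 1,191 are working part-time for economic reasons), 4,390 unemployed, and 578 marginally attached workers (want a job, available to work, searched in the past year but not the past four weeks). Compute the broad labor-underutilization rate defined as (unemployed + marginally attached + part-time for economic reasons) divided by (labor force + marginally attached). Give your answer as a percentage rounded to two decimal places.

Broad underutilization rate ≈ 12.26%.

Labor force = 45,287 + 4,390 = 49,677.
Numerator = 4,390 + 578 + 1,191 = 6,159.
Denominator = 49,677 + 578 = 50,255.
Broad rate = 6,159 / 50,255 = 12.26%.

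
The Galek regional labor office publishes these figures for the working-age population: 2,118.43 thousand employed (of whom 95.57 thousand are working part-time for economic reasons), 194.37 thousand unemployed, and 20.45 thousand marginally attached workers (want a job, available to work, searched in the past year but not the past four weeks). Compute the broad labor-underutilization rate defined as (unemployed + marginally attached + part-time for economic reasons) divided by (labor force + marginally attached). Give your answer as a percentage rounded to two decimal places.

Labor force = 2,118.43 + 194.37 = 2,312.80 thousand.
Numerator = 194.37 + 20.45 + 95.57 = 310.39 thousand.
Denominator = 2,312.80 + 20.45 = 2,333.25 thousand.
Broad rate = 310.39 / 2,333.25 = 13.30%.

Broad underutilization rate ≈ 13.30%.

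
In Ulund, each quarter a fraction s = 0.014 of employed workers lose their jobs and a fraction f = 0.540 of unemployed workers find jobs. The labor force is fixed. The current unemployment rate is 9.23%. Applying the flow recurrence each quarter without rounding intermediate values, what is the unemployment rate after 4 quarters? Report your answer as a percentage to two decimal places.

Unemployment rate after four quarters ≈ 2.79%.

With a fixed labor force, u_{t+1} = u_t + s·(1−u_t) − f·u_t = u_t·(1−s−f) + s.
Here 1−s−f = 0.446 and s = 0.014.
u_1 = 0.092300 × 0.446 + 0.014 = 0.055166.
u_2 = 0.055166 × 0.446 + 0.014 = 0.038604.
u_3 = 0.038604 × 0.446 + 0.014 = 0.031217.
u_4 = 0.031217 × 0.446 + 0.014 = 0.027923.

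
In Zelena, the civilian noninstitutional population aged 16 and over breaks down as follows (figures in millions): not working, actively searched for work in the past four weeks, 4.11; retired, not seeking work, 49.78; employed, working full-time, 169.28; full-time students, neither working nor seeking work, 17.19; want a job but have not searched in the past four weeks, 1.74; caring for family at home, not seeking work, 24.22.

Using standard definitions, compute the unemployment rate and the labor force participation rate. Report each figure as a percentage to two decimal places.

Employed = 169.28 million.
Unemployed = 4.11 million.
Labor force = 169.28 + 4.11 = 173.39 million.
Not in labor force = 49.78 + 17.19 + 1.74 + 24.22 = 92.93 million (those not working and not actively searching are outside the labor force — including those who want a job but have given up searching).
Civilian working-age population = 173.39 + 92.93 = 266.32 million.
Unemployment rate = 4.11 / 173.39 = 2.37%.
Labor force participation rate = 173.39 / 266.32 = 65.11%.

Unemployment rate ≈ 2.37%; labor force participation rate ≈ 65.11%.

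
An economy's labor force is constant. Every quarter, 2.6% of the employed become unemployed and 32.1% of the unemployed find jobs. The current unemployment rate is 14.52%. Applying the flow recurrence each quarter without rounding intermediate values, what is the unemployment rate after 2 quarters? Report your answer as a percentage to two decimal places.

With a fixed labor force, u_{t+1} = u_t + s·(1−u_t) − f·u_t = u_t·(1−s−f) + s.
Here 1−s−f = 0.653 and s = 0.026.
u_1 = 0.145200 × 0.653 + 0.026 = 0.120816.
u_2 = 0.120816 × 0.653 + 0.026 = 0.104893.

Unemployment rate after two quarters ≈ 10.49%.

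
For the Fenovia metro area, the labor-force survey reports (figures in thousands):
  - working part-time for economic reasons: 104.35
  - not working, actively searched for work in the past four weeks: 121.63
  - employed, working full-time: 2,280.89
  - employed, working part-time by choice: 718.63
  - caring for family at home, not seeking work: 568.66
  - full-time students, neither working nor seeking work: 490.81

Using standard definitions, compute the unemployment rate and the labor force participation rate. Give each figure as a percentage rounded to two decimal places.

Unemployment rate ≈ 3.77%; labor force participation rate ≈ 75.27%.

Employed = 104.35 + 2,280.89 + 718.63 = 3,103.87 thousand (anyone who worked, including part-time for economic reasons, counts as employed).
Unemployed = 121.63 thousand.
Labor force = 3,103.87 + 121.63 = 3,225.50 thousand.
Not in labor force = 568.66 + 490.81 = 1,059.47 thousand (those not working and not actively searching are outside the labor force).
Civilian working-age population = 3,225.50 + 1,059.47 = 4,284.97 thousand.
Unemployment rate = 121.63 / 3,225.50 = 3.77%.
Labor force participation rate = 3,225.50 / 4,284.97 = 75.27%.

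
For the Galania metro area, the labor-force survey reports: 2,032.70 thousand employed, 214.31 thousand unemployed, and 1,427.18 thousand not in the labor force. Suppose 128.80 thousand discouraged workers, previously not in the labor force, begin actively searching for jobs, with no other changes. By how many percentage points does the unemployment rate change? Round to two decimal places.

Initially, labor force = 2,032.70 + 214.31 = 2,247.01 thousand, so u = 214.31/2,247.01 = 9.54%.
After the change, unemployed and labor force both rise by 128.80 → E = 2,032.70, U = 343.11, labor force = 2,375.81 thousand.
New unemployment rate = 343.11 / 2,375.81 = 14.44%.
Change = 14.44% − 9.54% = +4.90 percentage points.

The unemployment rate changes by +4.90 percentage points.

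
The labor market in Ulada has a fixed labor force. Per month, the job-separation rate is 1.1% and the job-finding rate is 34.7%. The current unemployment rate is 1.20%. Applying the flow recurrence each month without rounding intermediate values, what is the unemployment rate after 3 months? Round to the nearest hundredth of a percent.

Unemployment rate after three months ≈ 2.58%.

With a fixed labor force, u_{t+1} = u_t + s·(1−u_t) − f·u_t = u_t·(1−s−f) + s.
Here 1−s−f = 0.642 and s = 0.011.
u_1 = 0.012000 × 0.642 + 0.011 = 0.018704.
u_2 = 0.018704 × 0.642 + 0.011 = 0.023008.
u_3 = 0.023008 × 0.642 + 0.011 = 0.025771.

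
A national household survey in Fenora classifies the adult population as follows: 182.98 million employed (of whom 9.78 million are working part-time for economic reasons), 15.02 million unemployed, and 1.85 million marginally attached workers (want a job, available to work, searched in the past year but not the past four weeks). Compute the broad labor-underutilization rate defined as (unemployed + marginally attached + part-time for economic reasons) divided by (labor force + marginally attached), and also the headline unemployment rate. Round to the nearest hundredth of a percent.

Labor force = 182.98 + 15.02 = 198.00 million.
Numerator = 15.02 + 1.85 + 9.78 = 26.65 million.
Denominator = 198.00 + 1.85 = 199.85 million.
Broad rate = 26.65 / 199.85 = 13.34%.
Headline unemployment rate = 15.02 / 198.00 = 7.59%.

Broad underutilization rate ≈ 13.34%; headline unemployment rate ≈ 7.59%.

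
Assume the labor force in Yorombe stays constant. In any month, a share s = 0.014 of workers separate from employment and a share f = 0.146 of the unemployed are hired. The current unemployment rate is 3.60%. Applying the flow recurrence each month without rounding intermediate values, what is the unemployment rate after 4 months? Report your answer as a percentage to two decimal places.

Unemployment rate after four months ≈ 6.19%.

With a fixed labor force, u_{t+1} = u_t + s·(1−u_t) − f·u_t = u_t·(1−s−f) + s.
Here 1−s−f = 0.840 and s = 0.014.
u_1 = 0.036000 × 0.840 + 0.014 = 0.044240.
u_2 = 0.044240 × 0.840 + 0.014 = 0.051162.
u_3 = 0.051162 × 0.840 + 0.014 = 0.056976.
u_4 = 0.056976 × 0.840 + 0.014 = 0.061860.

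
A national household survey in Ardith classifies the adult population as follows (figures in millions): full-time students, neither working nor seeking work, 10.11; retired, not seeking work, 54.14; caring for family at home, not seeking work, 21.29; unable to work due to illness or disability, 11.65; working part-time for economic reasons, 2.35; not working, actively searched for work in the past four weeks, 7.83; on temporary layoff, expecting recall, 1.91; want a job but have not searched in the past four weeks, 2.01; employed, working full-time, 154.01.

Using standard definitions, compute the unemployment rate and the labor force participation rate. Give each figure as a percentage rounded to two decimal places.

Unemployment rate ≈ 5.86%; labor force participation rate ≈ 62.61%.

Employed = 2.35 + 154.01 = 156.36 million (anyone who worked, including part-time for economic reasons, counts as employed).
Unemployed = 7.83 + 1.91 = 9.74 million (jobless and actively searching, or on temporary layoff).
Labor force = 156.36 + 9.74 = 166.10 million.
Not in labor force = 10.11 + 54.14 + 21.29 + 11.65 + 2.01 = 99.20 million (those not working and not actively searching are outside the labor force — including those who want a job but have given up searching).
Civilian working-age population = 166.10 + 99.20 = 265.30 million.
Unemployment rate = 9.74 / 166.10 = 5.86%.
Labor force participation rate = 166.10 / 265.30 = 62.61%.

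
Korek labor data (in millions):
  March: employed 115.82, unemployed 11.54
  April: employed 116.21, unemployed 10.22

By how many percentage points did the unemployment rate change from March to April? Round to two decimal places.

March: labor force = 115.82 + 11.54 = 127.36; u = 11.54/127.36 = 9.06%.
April: labor force = 116.21 + 10.22 = 126.43; u = 10.22/126.43 = 8.08%.
Change = 8.08% − 9.06% = −0.98 pp.

The unemployment rate changed by −0.98 percentage points.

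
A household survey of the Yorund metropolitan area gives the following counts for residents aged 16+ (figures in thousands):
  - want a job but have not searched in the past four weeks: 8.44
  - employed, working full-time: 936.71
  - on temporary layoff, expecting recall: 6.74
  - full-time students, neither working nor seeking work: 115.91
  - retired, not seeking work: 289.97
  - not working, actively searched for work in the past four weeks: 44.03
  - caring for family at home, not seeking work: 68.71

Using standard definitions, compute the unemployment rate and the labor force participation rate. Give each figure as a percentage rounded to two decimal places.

Employed = 936.71 thousand.
Unemployed = 6.74 + 44.03 = 50.77 thousand (jobless and actively searching, or on temporary layoff).
Labor force = 936.71 + 50.77 = 987.48 thousand.
Not in labor force = 8.44 + 115.91 + 289.97 + 68.71 = 483.03 thousand (those not working and not actively searching are outside the labor force — including those who want a job but have given up searching).
Civilian working-age population = 987.48 + 483.03 = 1,470.51 thousand.
Unemployment rate = 50.77 / 987.48 = 5.14%.
Labor force participation rate = 987.48 / 1,470.51 = 67.15%.

Unemployment rate ≈ 5.14%; labor force participation rate ≈ 67.15%.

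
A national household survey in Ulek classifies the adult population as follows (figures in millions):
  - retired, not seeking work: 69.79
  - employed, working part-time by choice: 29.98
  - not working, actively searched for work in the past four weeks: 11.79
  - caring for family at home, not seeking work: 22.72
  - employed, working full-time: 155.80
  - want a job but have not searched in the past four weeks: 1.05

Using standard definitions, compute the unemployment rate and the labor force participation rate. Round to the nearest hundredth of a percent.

Unemployment rate ≈ 5.97%; labor force participation rate ≈ 67.86%.

Employed = 29.98 + 155.80 = 185.78 million.
Unemployed = 11.79 million.
Labor force = 185.78 + 11.79 = 197.57 million.
Not in labor force = 69.79 + 22.72 + 1.05 = 93.56 million (those not working and not actively searching are outside the labor force — including those who want a job but have given up searching).
Civilian working-age population = 197.57 + 93.56 = 291.13 million.
Unemployment rate = 11.79 / 197.57 = 5.97%.
Labor force participation rate = 197.57 / 291.13 = 67.86%.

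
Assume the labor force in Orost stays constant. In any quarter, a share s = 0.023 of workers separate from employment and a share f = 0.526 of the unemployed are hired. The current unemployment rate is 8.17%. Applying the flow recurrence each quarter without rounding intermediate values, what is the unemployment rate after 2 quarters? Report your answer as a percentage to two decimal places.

Unemployment rate after two quarters ≈ 5.00%.

With a fixed labor force, u_{t+1} = u_t + s·(1−u_t) − f·u_t = u_t·(1−s−f) + s.
Here 1−s−f = 0.451 and s = 0.023.
u_1 = 0.081700 × 0.451 + 0.023 = 0.059847.
u_2 = 0.059847 × 0.451 + 0.023 = 0.049991.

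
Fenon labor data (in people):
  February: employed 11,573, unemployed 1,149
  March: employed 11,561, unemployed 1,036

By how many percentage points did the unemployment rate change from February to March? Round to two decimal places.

February: labor force = 11,573 + 1,149 = 12,722; u = 1,149/12,722 = 9.03%.
March: labor force = 11,561 + 1,036 = 12,597; u = 1,036/12,597 = 8.22%.
Change = 8.22% − 9.03% = −0.81 pp.

The unemployment rate changed by −0.81 percentage points.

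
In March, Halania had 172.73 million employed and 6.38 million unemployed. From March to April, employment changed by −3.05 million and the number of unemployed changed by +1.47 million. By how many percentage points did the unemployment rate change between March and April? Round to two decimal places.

March: labor force = 172.73 + 6.38 = 179.11; u = 6.38/179.11 = 3.56%.
April: labor force = 169.68 + 7.85 = 177.53; u = 7.85/177.53 = 4.42%.
Change = 4.42% − 3.56% = +0.86 pp.

The unemployment rate changed by +0.86 percentage points.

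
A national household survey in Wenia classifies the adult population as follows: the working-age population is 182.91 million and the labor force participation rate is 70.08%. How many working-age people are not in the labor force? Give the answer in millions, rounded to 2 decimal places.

Share not in the labor force = 1 − 0.7008 = 0.2992.
Not in labor force = 0.2992 × 182.91 ≈ 54.73 million.

About 54.73 million are not in the labor force.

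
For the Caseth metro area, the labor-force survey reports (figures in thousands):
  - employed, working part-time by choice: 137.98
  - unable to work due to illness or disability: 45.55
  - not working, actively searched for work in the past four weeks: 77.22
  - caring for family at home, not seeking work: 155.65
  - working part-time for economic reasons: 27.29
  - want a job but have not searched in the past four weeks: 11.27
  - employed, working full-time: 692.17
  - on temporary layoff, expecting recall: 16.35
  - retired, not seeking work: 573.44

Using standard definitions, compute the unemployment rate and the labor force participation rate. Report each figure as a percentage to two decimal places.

Unemployment rate ≈ 9.84%; labor force participation rate ≈ 54.75%.

Employed = 137.98 + 27.29 + 692.17 = 857.44 thousand (anyone who worked, including part-time for economic reasons, counts as employed).
Unemployed = 77.22 + 16.35 = 93.57 thousand (jobless and actively searching, or on temporary layoff).
Labor force = 857.44 + 93.57 = 951.01 thousand.
Not in labor force = 45.55 + 155.65 + 11.27 + 573.44 = 785.91 thousand (those not working and not actively searching are outside the labor force — including those who want a job but have given up searching).
Civilian working-age population = 951.01 + 785.91 = 1,736.92 thousand.
Unemployment rate = 93.57 / 951.01 = 9.84%.
Labor force participation rate = 951.01 / 1,736.92 = 54.75%.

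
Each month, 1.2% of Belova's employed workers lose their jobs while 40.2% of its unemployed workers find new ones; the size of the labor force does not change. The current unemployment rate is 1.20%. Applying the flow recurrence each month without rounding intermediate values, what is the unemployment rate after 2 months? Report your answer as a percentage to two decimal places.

With a fixed labor force, u_{t+1} = u_t + s·(1−u_t) − f·u_t = u_t·(1−s−f) + s.
Here 1−s−f = 0.586 and s = 0.012.
u_1 = 0.012000 × 0.586 + 0.012 = 0.019032.
u_2 = 0.019032 × 0.586 + 0.012 = 0.023153.

Unemployment rate after two months ≈ 2.32%.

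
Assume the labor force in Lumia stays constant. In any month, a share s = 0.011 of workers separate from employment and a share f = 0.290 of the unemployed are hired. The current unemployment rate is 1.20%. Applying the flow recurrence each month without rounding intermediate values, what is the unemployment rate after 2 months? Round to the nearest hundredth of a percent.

Unemployment rate after two months ≈ 2.46%.

With a fixed labor force, u_{t+1} = u_t + s·(1−u_t) − f·u_t = u_t·(1−s−f) + s.
Here 1−s−f = 0.699 and s = 0.011.
u_1 = 0.012000 × 0.699 + 0.011 = 0.019388.
u_2 = 0.019388 × 0.699 + 0.011 = 0.024552.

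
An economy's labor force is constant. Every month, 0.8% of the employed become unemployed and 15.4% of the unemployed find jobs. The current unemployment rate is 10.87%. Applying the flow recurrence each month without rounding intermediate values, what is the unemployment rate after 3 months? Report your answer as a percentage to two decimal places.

With a fixed labor force, u_{t+1} = u_t + s·(1−u_t) − f·u_t = u_t·(1−s−f) + s.
Here 1−s−f = 0.838 and s = 0.008.
u_1 = 0.108700 × 0.838 + 0.008 = 0.099091.
u_2 = 0.099091 × 0.838 + 0.008 = 0.091038.
u_3 = 0.091038 × 0.838 + 0.008 = 0.084290.

Unemployment rate after three months ≈ 8.43%.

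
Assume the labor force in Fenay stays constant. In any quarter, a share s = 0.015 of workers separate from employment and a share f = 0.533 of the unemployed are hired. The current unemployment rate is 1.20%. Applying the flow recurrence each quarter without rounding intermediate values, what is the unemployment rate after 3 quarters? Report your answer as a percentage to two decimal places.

Unemployment rate after three quarters ≈ 2.60%.

With a fixed labor force, u_{t+1} = u_t + s·(1−u_t) − f·u_t = u_t·(1−s−f) + s.
Here 1−s−f = 0.452 and s = 0.015.
u_1 = 0.012000 × 0.452 + 0.015 = 0.020424.
u_2 = 0.020424 × 0.452 + 0.015 = 0.024232.
u_3 = 0.024232 × 0.452 + 0.015 = 0.025953.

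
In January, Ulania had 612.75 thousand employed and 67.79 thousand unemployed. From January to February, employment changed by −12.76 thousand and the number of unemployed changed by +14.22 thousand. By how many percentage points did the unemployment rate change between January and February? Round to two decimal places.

The unemployment rate changed by +2.06 percentage points.

January: labor force = 612.75 + 67.79 = 680.54; u = 67.79/680.54 = 9.96%.
February: labor force = 599.99 + 82.01 = 682.00; u = 82.01/682.00 = 12.02%.
Change = 12.02% − 9.96% = +2.06 pp.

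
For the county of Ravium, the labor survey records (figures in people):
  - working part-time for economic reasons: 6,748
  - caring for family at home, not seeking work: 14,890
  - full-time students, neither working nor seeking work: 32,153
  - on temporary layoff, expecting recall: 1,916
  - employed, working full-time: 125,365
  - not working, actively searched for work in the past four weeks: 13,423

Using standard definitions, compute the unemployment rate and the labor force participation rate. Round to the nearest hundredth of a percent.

Employed = 6,748 + 125,365 = 132,113 (anyone who worked, including part-time for economic reasons, counts as employed).
Unemployed = 1,916 + 13,423 = 15,339 (jobless and actively searching, or on temporary layoff).
Labor force = 132,113 + 15,339 = 147,452.
Not in labor force = 14,890 + 32,153 = 47,043 (those not working and not actively searching are outside the labor force).
Civilian working-age population = 147,452 + 47,043 = 194,495.
Unemployment rate = 15,339 / 147,452 = 10.40%.
Labor force participation rate = 147,452 / 194,495 = 75.81%.

Unemployment rate ≈ 10.40%; labor force participation rate ≈ 75.81%.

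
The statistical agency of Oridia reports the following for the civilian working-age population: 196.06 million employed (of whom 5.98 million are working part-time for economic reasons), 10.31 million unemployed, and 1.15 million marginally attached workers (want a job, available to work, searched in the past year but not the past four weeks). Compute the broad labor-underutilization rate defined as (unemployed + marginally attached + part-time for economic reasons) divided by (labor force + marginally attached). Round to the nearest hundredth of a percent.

Broad underutilization rate ≈ 8.40%.

Labor force = 196.06 + 10.31 = 206.37 million.
Numerator = 10.31 + 1.15 + 5.98 = 17.44 million.
Denominator = 206.37 + 1.15 = 207.52 million.
Broad rate = 17.44 / 207.52 = 8.40%.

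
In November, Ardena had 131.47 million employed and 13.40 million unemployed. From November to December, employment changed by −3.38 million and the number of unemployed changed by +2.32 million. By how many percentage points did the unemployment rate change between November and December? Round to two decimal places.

The unemployment rate changed by +1.68 percentage points.

November: labor force = 131.47 + 13.40 = 144.87; u = 13.40/144.87 = 9.25%.
December: labor force = 128.09 + 15.72 = 143.81; u = 15.72/143.81 = 10.93%.
Change = 10.93% − 9.25% = +1.68 pp.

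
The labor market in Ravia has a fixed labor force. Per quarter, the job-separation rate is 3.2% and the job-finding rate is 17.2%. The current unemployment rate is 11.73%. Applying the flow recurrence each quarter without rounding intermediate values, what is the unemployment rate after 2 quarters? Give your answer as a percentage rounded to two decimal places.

With a fixed labor force, u_{t+1} = u_t + s·(1−u_t) − f·u_t = u_t·(1−s−f) + s.
Here 1−s−f = 0.796 and s = 0.032.
u_1 = 0.117300 × 0.796 + 0.032 = 0.125371.
u_2 = 0.125371 × 0.796 + 0.032 = 0.131795.

Unemployment rate after two quarters ≈ 13.18%.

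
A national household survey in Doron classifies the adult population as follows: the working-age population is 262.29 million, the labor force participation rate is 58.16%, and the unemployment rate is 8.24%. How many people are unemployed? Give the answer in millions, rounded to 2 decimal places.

Labor force = 0.5816 × 262.29 = 152.55 million.
Unemployed = 0.0824 × 152.55 ≈ 12.57 million.

About 12.57 million are unemployed.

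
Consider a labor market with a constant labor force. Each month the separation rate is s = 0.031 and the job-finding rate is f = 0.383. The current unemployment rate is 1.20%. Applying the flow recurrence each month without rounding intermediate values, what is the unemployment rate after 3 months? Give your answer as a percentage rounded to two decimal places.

With a fixed labor force, u_{t+1} = u_t + s·(1−u_t) − f·u_t = u_t·(1−s−f) + s.
Here 1−s−f = 0.586 and s = 0.031.
u_1 = 0.012000 × 0.586 + 0.031 = 0.038032.
u_2 = 0.038032 × 0.586 + 0.031 = 0.053287.
u_3 = 0.053287 × 0.586 + 0.031 = 0.062226.

Unemployment rate after three months ≈ 6.22%.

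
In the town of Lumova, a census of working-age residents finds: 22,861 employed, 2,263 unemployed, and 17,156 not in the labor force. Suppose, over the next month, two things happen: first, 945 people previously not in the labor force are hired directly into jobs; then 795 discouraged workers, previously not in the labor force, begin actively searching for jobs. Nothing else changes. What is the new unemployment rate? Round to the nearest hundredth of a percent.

Initially, labor force = 22,861 + 2,263 = 25,124, so u = 2,263/25,124 = 9.01%.
After the first change, employed and labor force both rise by 945; unemployed unchanged → E = 23,806, U = 2,263, labor force = 26,069.
After the second change, unemployed and labor force both rise by 795 → E = 23,806, U = 3,058, labor force = 26,864.
New unemployment rate = 3,058 / 26,864 = 11.38%.

New unemployment rate ≈ 11.38%.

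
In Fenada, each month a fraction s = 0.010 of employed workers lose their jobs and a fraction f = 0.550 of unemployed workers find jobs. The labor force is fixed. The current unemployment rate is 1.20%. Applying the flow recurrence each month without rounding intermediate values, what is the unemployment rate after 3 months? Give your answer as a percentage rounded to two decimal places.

With a fixed labor force, u_{t+1} = u_t + s·(1−u_t) − f·u_t = u_t·(1−s−f) + s.
Here 1−s−f = 0.440 and s = 0.010.
u_1 = 0.012000 × 0.440 + 0.010 = 0.015280.
u_2 = 0.015280 × 0.440 + 0.010 = 0.016723.
u_3 = 0.016723 × 0.440 + 0.010 = 0.017358.

Unemployment rate after three months ≈ 1.74%.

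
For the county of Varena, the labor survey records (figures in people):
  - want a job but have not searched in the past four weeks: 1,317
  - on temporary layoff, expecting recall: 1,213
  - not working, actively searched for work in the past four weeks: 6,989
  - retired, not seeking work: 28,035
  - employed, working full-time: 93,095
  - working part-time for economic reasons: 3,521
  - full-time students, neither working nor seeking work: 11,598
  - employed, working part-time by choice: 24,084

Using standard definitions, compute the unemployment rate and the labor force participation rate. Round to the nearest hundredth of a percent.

Employed = 93,095 + 3,521 + 24,084 = 120,700 (anyone who worked, including part-time for economic reasons, counts as employed).
Unemployed = 1,213 + 6,989 = 8,202 (jobless and actively searching, or on temporary layoff).
Labor force = 120,700 + 8,202 = 128,902.
Not in labor force = 1,317 + 28,035 + 11,598 = 40,950 (those not working and not actively searching are outside the labor force — including those who want a job but have given up searching).
Civilian working-age population = 128,902 + 40,950 = 169,852.
Unemployment rate = 8,202 / 128,902 = 6.36%.
Labor force participation rate = 128,902 / 169,852 = 75.89%.

Unemployment rate ≈ 6.36%; labor force participation rate ≈ 75.89%.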